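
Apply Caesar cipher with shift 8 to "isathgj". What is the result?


Caesar cipher: shift "isathgj" by 8
  'i' (pos 8) + 8 = pos 16 = 'q'
  's' (pos 18) + 8 = pos 0 = 'a'
  'a' (pos 0) + 8 = pos 8 = 'i'
  't' (pos 19) + 8 = pos 1 = 'b'
  'h' (pos 7) + 8 = pos 15 = 'p'
  'g' (pos 6) + 8 = pos 14 = 'o'
  'j' (pos 9) + 8 = pos 17 = 'r'
Result: qaibpor

qaibpor


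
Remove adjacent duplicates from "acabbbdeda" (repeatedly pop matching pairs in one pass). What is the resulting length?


Input: acabbbdeda
Stack-based adjacent duplicate removal:
  Read 'a': push. Stack: a
  Read 'c': push. Stack: ac
  Read 'a': push. Stack: aca
  Read 'b': push. Stack: acab
  Read 'b': matches stack top 'b' => pop. Stack: aca
  Read 'b': push. Stack: acab
  Read 'd': push. Stack: acabd
  Read 'e': push. Stack: acabde
  Read 'd': push. Stack: acabded
  Read 'a': push. Stack: acabdeda
Final stack: "acabdeda" (length 8)

8


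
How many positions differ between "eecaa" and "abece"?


Comparing "eecaa" and "abece" position by position:
  Position 0: 'e' vs 'a' => DIFFER
  Position 1: 'e' vs 'b' => DIFFER
  Position 2: 'c' vs 'e' => DIFFER
  Position 3: 'a' vs 'c' => DIFFER
  Position 4: 'a' vs 'e' => DIFFER
Positions that differ: 5

5


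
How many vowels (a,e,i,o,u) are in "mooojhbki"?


Input: mooojhbki
Checking each character:
  'm' at position 0: consonant
  'o' at position 1: vowel (running total: 1)
  'o' at position 2: vowel (running total: 2)
  'o' at position 3: vowel (running total: 3)
  'j' at position 4: consonant
  'h' at position 5: consonant
  'b' at position 6: consonant
  'k' at position 7: consonant
  'i' at position 8: vowel (running total: 4)
Total vowels: 4

4


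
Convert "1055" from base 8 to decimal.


Input: "1055" in base 8
Positional expansion:
  Digit '1' (value 1) x 8^3 = 512
  Digit '0' (value 0) x 8^2 = 0
  Digit '5' (value 5) x 8^1 = 40
  Digit '5' (value 5) x 8^0 = 5
Sum = 557

557


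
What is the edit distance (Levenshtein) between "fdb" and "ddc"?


Computing edit distance: "fdb" -> "ddc"
DP table:
           d    d    c
      0    1    2    3
  f   1    1    2    3
  d   2    1    1    2
  b   3    2    2    2
Edit distance = dp[3][3] = 2

2


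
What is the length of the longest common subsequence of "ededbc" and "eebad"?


LCS of "ededbc" and "eebad"
DP table:
           e    e    b    a    d
      0    0    0    0    0    0
  e   0    1    1    1    1    1
  d   0    1    1    1    1    2
  e   0    1    2    2    2    2
  d   0    1    2    2    2    3
  b   0    1    2    3    3    3
  c   0    1    2    3    3    3
LCS length = dp[6][5] = 3

3


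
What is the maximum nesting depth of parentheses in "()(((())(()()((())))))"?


Input: "()(((())(()()((())))))"
Tracking depth:
  Position 0 '(': depth becomes 1
  Position 1 ')': depth becomes 0
  Position 2 '(': depth becomes 1
  Position 3 '(': depth becomes 2
  Position 4 '(': depth becomes 3
  Position 5 '(': depth becomes 4
  Position 6 ')': depth becomes 3
  Position 7 ')': depth becomes 2
  Position 8 '(': depth becomes 3
  Position 9 '(': depth becomes 4
  Position 10 ')': depth becomes 3
  Position 11 '(': depth becomes 4
  Position 12 ')': depth becomes 3
  Position 13 '(': depth becomes 4
  Position 14 '(': depth becomes 5
  Position 15 '(': depth becomes 6
  Position 16 ')': depth becomes 5
  Position 17 ')': depth becomes 4
  Position 18 ')': depth becomes 3
  Position 19 ')': depth becomes 2
  Position 20 ')': depth becomes 1
  Position 21 ')': depth becomes 0
Maximum depth reached: 6

6


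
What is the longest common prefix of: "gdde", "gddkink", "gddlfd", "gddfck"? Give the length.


Words: gdde, gddkink, gddlfd, gddfck
  Position 0: all 'g' => match
  Position 1: all 'd' => match
  Position 2: all 'd' => match
  Position 3: ('e', 'k', 'l', 'f') => mismatch, stop
LCP = "gdd" (length 3)

3


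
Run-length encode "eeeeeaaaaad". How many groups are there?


Input: eeeeeaaaaad
Scanning for consecutive runs:
  Group 1: 'e' x 5 (positions 0-4)
  Group 2: 'a' x 5 (positions 5-9)
  Group 3: 'd' x 1 (positions 10-10)
Total groups: 3

3


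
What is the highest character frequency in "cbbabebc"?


Input: cbbabebc
Character counts:
  'a': 1
  'b': 4
  'c': 2
  'e': 1
Maximum frequency: 4

4


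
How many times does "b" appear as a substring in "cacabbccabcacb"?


Searching for "b" in "cacabbccabcacb"
Scanning each position:
  Position 0: "c" => no
  Position 1: "a" => no
  Position 2: "c" => no
  Position 3: "a" => no
  Position 4: "b" => MATCH
  Position 5: "b" => MATCH
  Position 6: "c" => no
  Position 7: "c" => no
  Position 8: "a" => no
  Position 9: "b" => MATCH
  Position 10: "c" => no
  Position 11: "a" => no
  Position 12: "c" => no
  Position 13: "b" => MATCH
Total occurrences: 4

4


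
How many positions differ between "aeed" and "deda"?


Comparing "aeed" and "deda" position by position:
  Position 0: 'a' vs 'd' => DIFFER
  Position 1: 'e' vs 'e' => same
  Position 2: 'e' vs 'd' => DIFFER
  Position 3: 'd' vs 'a' => DIFFER
Positions that differ: 3

3


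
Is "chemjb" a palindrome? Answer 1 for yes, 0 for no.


Input: chemjb
Reversed: bjmehc
  Compare pos 0 ('c') with pos 5 ('b'): MISMATCH
  Compare pos 1 ('h') with pos 4 ('j'): MISMATCH
  Compare pos 2 ('e') with pos 3 ('m'): MISMATCH
Result: not a palindrome

0


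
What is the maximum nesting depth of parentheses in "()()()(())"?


Input: "()()()(())"
Tracking depth:
  Position 0 '(': depth becomes 1
  Position 1 ')': depth becomes 0
  Position 2 '(': depth becomes 1
  Position 3 ')': depth becomes 0
  Position 4 '(': depth becomes 1
  Position 5 ')': depth becomes 0
  Position 6 '(': depth becomes 1
  Position 7 '(': depth becomes 2
  Position 8 ')': depth becomes 1
  Position 9 ')': depth becomes 0
Maximum depth reached: 2

2


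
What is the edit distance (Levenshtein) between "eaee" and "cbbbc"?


Computing edit distance: "eaee" -> "cbbbc"
DP table:
           c    b    b    b    c
      0    1    2    3    4    5
  e   1    1    2    3    4    5
  a   2    2    2    3    4    5
  e   3    3    3    3    4    5
  e   4    4    4    4    4    5
Edit distance = dp[4][5] = 5

5


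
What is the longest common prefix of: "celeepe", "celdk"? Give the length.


Words: celeepe, celdk
  Position 0: all 'c' => match
  Position 1: all 'e' => match
  Position 2: all 'l' => match
  Position 3: ('e', 'd') => mismatch, stop
LCP = "cel" (length 3)

3


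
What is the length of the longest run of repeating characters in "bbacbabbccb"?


Input: "bbacbabbccb"
Scanning for longest run:
  Position 1 ('b'): continues run of 'b', length=2
  Position 2 ('a'): new char, reset run to 1
  Position 3 ('c'): new char, reset run to 1
  Position 4 ('b'): new char, reset run to 1
  Position 5 ('a'): new char, reset run to 1
  Position 6 ('b'): new char, reset run to 1
  Position 7 ('b'): continues run of 'b', length=2
  Position 8 ('c'): new char, reset run to 1
  Position 9 ('c'): continues run of 'c', length=2
  Position 10 ('b'): new char, reset run to 1
Longest run: 'b' with length 2

2


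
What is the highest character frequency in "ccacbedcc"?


Input: ccacbedcc
Character counts:
  'a': 1
  'b': 1
  'c': 5
  'd': 1
  'e': 1
Maximum frequency: 5

5


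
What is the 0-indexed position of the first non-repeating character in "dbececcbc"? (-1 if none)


Input: dbececcbc
Character frequencies:
  'b': 2
  'c': 4
  'd': 1
  'e': 2
Scanning left to right for freq == 1:
  Position 0 ('d'): unique! => answer = 0

0


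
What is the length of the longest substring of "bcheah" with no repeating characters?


Input: "bcheah"
Sliding window (track last position of each char):
  Position 0 ('b'): window [0,0] length 1 -- new best
  Position 1 ('c'): window [0,1] length 2 -- new best
  Position 2 ('h'): window [0,2] length 3 -- new best
  Position 3 ('e'): window [0,3] length 4 -- new best
  Position 4 ('a'): window [0,4] length 5 -- new best
  Position 5 ('h'): repeat (last at 2), move window start to 3
  Position 5 ('h'): window [3,5] length 3
Longest substring with no repeats: "bchea" with length 5

5


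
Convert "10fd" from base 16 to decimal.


Input: "10fd" in base 16
Positional expansion:
  Digit '1' (value 1) x 16^3 = 4096
  Digit '0' (value 0) x 16^2 = 0
  Digit 'f' (value 15) x 16^1 = 240
  Digit 'd' (value 13) x 16^0 = 13
Sum = 4349

4349


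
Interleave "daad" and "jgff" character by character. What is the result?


Interleaving "daad" and "jgff":
  Position 0: 'd' from first, 'j' from second => "dj"
  Position 1: 'a' from first, 'g' from second => "ag"
  Position 2: 'a' from first, 'f' from second => "af"
  Position 3: 'd' from first, 'f' from second => "df"
Result: djagafdf

djagafdf


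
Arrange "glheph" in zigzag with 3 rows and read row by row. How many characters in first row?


Zigzag "glheph" into 3 rows:
Placing characters:
  'g' => row 0
  'l' => row 1
  'h' => row 2
  'e' => row 1
  'p' => row 0
  'h' => row 1
Rows:
  Row 0: "gp"
  Row 1: "leh"
  Row 2: "h"
First row length: 2

2


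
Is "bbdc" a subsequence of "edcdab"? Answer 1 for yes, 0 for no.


Check if "bbdc" is a subsequence of "edcdab"
Greedy scan:
  Position 0 ('e'): no match needed
  Position 1 ('d'): no match needed
  Position 2 ('c'): no match needed
  Position 3 ('d'): no match needed
  Position 4 ('a'): no match needed
  Position 5 ('b'): matches sub[0] = 'b'
Only matched 1/4 characters => not a subsequence

0


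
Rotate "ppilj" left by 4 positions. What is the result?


Input: "ppilj", rotate left by 4
First 4 characters: "ppil"
Remaining characters: "j"
Concatenate remaining + first: "j" + "ppil" = "jppil"

jppil


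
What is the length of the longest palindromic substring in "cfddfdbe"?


Input: "cfddfdbe"
Checking substrings for palindromes:
  [1:5] "fddf" (len 4) => palindrome
  [3:6] "dfd" (len 3) => palindrome
  [2:4] "dd" (len 2) => palindrome
Longest palindromic substring: "fddf" with length 4

4


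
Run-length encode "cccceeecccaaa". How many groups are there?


Input: cccceeecccaaa
Scanning for consecutive runs:
  Group 1: 'c' x 4 (positions 0-3)
  Group 2: 'e' x 3 (positions 4-6)
  Group 3: 'c' x 3 (positions 7-9)
  Group 4: 'a' x 3 (positions 10-12)
Total groups: 4

4


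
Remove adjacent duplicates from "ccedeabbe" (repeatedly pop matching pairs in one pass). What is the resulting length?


Input: ccedeabbe
Stack-based adjacent duplicate removal:
  Read 'c': push. Stack: c
  Read 'c': matches stack top 'c' => pop. Stack: (empty)
  Read 'e': push. Stack: e
  Read 'd': push. Stack: ed
  Read 'e': push. Stack: ede
  Read 'a': push. Stack: edea
  Read 'b': push. Stack: edeab
  Read 'b': matches stack top 'b' => pop. Stack: edea
  Read 'e': push. Stack: edeae
Final stack: "edeae" (length 5)

5


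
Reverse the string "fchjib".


Input: fchjib
Reading characters right to left:
  Position 5: 'b'
  Position 4: 'i'
  Position 3: 'j'
  Position 2: 'h'
  Position 1: 'c'
  Position 0: 'f'
Reversed: bijhcf

bijhcf


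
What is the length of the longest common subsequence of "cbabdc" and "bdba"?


LCS of "cbabdc" and "bdba"
DP table:
           b    d    b    a
      0    0    0    0    0
  c   0    0    0    0    0
  b   0    1    1    1    1
  a   0    1    1    1    2
  b   0    1    1    2    2
  d   0    1    2    2    2
  c   0    1    2    2    2
LCS length = dp[6][4] = 2

2


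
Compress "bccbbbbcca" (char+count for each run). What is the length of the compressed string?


Input: bccbbbbcca
Runs:
  'b' x 1 => "b1"
  'c' x 2 => "c2"
  'b' x 4 => "b4"
  'c' x 2 => "c2"
  'a' x 1 => "a1"
Compressed: "b1c2b4c2a1"
Compressed length: 10

10


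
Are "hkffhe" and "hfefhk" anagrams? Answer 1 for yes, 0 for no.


Strings: "hkffhe", "hfefhk"
Sorted first:  effhhk
Sorted second: effhhk
Sorted forms match => anagrams

1


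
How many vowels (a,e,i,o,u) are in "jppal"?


Input: jppal
Checking each character:
  'j' at position 0: consonant
  'p' at position 1: consonant
  'p' at position 2: consonant
  'a' at position 3: vowel (running total: 1)
  'l' at position 4: consonant
Total vowels: 1

1


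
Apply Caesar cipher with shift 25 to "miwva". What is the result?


Caesar cipher: shift "miwva" by 25
  'm' (pos 12) + 25 = pos 11 = 'l'
  'i' (pos 8) + 25 = pos 7 = 'h'
  'w' (pos 22) + 25 = pos 21 = 'v'
  'v' (pos 21) + 25 = pos 20 = 'u'
  'a' (pos 0) + 25 = pos 25 = 'z'
Result: lhvuz

lhvuz


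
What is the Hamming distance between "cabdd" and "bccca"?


Comparing "cabdd" and "bccca" position by position:
  Position 0: 'c' vs 'b' => differ
  Position 1: 'a' vs 'c' => differ
  Position 2: 'b' vs 'c' => differ
  Position 3: 'd' vs 'c' => differ
  Position 4: 'd' vs 'a' => differ
Total differences (Hamming distance): 5

5


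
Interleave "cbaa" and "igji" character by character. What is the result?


Interleaving "cbaa" and "igji":
  Position 0: 'c' from first, 'i' from second => "ci"
  Position 1: 'b' from first, 'g' from second => "bg"
  Position 2: 'a' from first, 'j' from second => "aj"
  Position 3: 'a' from first, 'i' from second => "ai"
Result: cibgajai

cibgajai


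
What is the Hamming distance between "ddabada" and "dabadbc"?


Comparing "ddabada" and "dabadbc" position by position:
  Position 0: 'd' vs 'd' => same
  Position 1: 'd' vs 'a' => differ
  Position 2: 'a' vs 'b' => differ
  Position 3: 'b' vs 'a' => differ
  Position 4: 'a' vs 'd' => differ
  Position 5: 'd' vs 'b' => differ
  Position 6: 'a' vs 'c' => differ
Total differences (Hamming distance): 6

6


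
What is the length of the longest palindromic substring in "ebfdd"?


Input: "ebfdd"
Checking substrings for palindromes:
  [3:5] "dd" (len 2) => palindrome
Longest palindromic substring: "dd" with length 2

2


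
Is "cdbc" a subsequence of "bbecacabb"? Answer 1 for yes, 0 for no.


Check if "cdbc" is a subsequence of "bbecacabb"
Greedy scan:
  Position 0 ('b'): no match needed
  Position 1 ('b'): no match needed
  Position 2 ('e'): no match needed
  Position 3 ('c'): matches sub[0] = 'c'
  Position 4 ('a'): no match needed
  Position 5 ('c'): no match needed
  Position 6 ('a'): no match needed
  Position 7 ('b'): no match needed
  Position 8 ('b'): no match needed
Only matched 1/4 characters => not a subsequence

0


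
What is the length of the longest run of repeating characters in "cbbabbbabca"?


Input: "cbbabbbabca"
Scanning for longest run:
  Position 1 ('b'): new char, reset run to 1
  Position 2 ('b'): continues run of 'b', length=2
  Position 3 ('a'): new char, reset run to 1
  Position 4 ('b'): new char, reset run to 1
  Position 5 ('b'): continues run of 'b', length=2
  Position 6 ('b'): continues run of 'b', length=3
  Position 7 ('a'): new char, reset run to 1
  Position 8 ('b'): new char, reset run to 1
  Position 9 ('c'): new char, reset run to 1
  Position 10 ('a'): new char, reset run to 1
Longest run: 'b' with length 3

3


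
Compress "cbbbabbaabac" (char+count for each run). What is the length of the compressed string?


Input: cbbbabbaabac
Runs:
  'c' x 1 => "c1"
  'b' x 3 => "b3"
  'a' x 1 => "a1"
  'b' x 2 => "b2"
  'a' x 2 => "a2"
  'b' x 1 => "b1"
  'a' x 1 => "a1"
  'c' x 1 => "c1"
Compressed: "c1b3a1b2a2b1a1c1"
Compressed length: 16

16


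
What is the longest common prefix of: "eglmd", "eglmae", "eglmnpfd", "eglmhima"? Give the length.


Words: eglmd, eglmae, eglmnpfd, eglmhima
  Position 0: all 'e' => match
  Position 1: all 'g' => match
  Position 2: all 'l' => match
  Position 3: all 'm' => match
  Position 4: ('d', 'a', 'n', 'h') => mismatch, stop
LCP = "eglm" (length 4)

4


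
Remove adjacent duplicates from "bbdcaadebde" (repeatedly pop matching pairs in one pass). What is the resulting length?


Input: bbdcaadebde
Stack-based adjacent duplicate removal:
  Read 'b': push. Stack: b
  Read 'b': matches stack top 'b' => pop. Stack: (empty)
  Read 'd': push. Stack: d
  Read 'c': push. Stack: dc
  Read 'a': push. Stack: dca
  Read 'a': matches stack top 'a' => pop. Stack: dc
  Read 'd': push. Stack: dcd
  Read 'e': push. Stack: dcde
  Read 'b': push. Stack: dcdeb
  Read 'd': push. Stack: dcdebd
  Read 'e': push. Stack: dcdebde
Final stack: "dcdebde" (length 7)

7


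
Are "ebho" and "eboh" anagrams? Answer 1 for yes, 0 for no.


Strings: "ebho", "eboh"
Sorted first:  beho
Sorted second: beho
Sorted forms match => anagrams

1


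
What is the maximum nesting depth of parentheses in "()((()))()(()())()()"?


Input: "()((()))()(()())()()"
Tracking depth:
  Position 0 '(': depth becomes 1
  Position 1 ')': depth becomes 0
  Position 2 '(': depth becomes 1
  Position 3 '(': depth becomes 2
  Position 4 '(': depth becomes 3
  Position 5 ')': depth becomes 2
  Position 6 ')': depth becomes 1
  Position 7 ')': depth becomes 0
  Position 8 '(': depth becomes 1
  Position 9 ')': depth becomes 0
  Position 10 '(': depth becomes 1
  Position 11 '(': depth becomes 2
  Position 12 ')': depth becomes 1
  Position 13 '(': depth becomes 2
  Position 14 ')': depth becomes 1
  Position 15 ')': depth becomes 0
  Position 16 '(': depth becomes 1
  Position 17 ')': depth becomes 0
  Position 18 '(': depth becomes 1
  Position 19 ')': depth becomes 0
Maximum depth reached: 3

3


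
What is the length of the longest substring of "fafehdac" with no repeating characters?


Input: "fafehdac"
Sliding window (track last position of each char):
  Position 0 ('f'): window [0,0] length 1 -- new best
  Position 1 ('a'): window [0,1] length 2 -- new best
  Position 2 ('f'): repeat (last at 0), move window start to 1
  Position 2 ('f'): window [1,2] length 2
  Position 3 ('e'): window [1,3] length 3 -- new best
  Position 4 ('h'): window [1,4] length 4 -- new best
  Position 5 ('d'): window [1,5] length 5 -- new best
  Position 6 ('a'): repeat (last at 1), move window start to 2
  Position 6 ('a'): window [2,6] length 5
  Position 7 ('c'): window [2,7] length 6 -- new best
Longest substring with no repeats: "fehdac" with length 6

6


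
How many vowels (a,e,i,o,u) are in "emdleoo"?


Input: emdleoo
Checking each character:
  'e' at position 0: vowel (running total: 1)
  'm' at position 1: consonant
  'd' at position 2: consonant
  'l' at position 3: consonant
  'e' at position 4: vowel (running total: 2)
  'o' at position 5: vowel (running total: 3)
  'o' at position 6: vowel (running total: 4)
Total vowels: 4

4


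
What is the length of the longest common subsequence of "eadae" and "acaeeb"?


LCS of "eadae" and "acaeeb"
DP table:
           a    c    a    e    e    b
      0    0    0    0    0    0    0
  e   0    0    0    0    1    1    1
  a   0    1    1    1    1    1    1
  d   0    1    1    1    1    1    1
  a   0    1    1    2    2    2    2
  e   0    1    1    2    3    3    3
LCS length = dp[5][6] = 3

3


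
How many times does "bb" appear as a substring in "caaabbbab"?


Searching for "bb" in "caaabbbab"
Scanning each position:
  Position 0: "ca" => no
  Position 1: "aa" => no
  Position 2: "aa" => no
  Position 3: "ab" => no
  Position 4: "bb" => MATCH
  Position 5: "bb" => MATCH
  Position 6: "ba" => no
  Position 7: "ab" => no
Total occurrences: 2

2


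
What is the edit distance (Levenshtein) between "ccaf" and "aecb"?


Computing edit distance: "ccaf" -> "aecb"
DP table:
           a    e    c    b
      0    1    2    3    4
  c   1    1    2    2    3
  c   2    2    2    2    3
  a   3    2    3    3    3
  f   4    3    3    4    4
Edit distance = dp[4][4] = 4

4


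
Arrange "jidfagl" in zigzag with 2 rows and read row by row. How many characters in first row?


Zigzag "jidfagl" into 2 rows:
Placing characters:
  'j' => row 0
  'i' => row 1
  'd' => row 0
  'f' => row 1
  'a' => row 0
  'g' => row 1
  'l' => row 0
Rows:
  Row 0: "jdal"
  Row 1: "ifg"
First row length: 4

4


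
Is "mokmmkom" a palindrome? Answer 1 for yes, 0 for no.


Input: mokmmkom
Reversed: mokmmkom
  Compare pos 0 ('m') with pos 7 ('m'): match
  Compare pos 1 ('o') with pos 6 ('o'): match
  Compare pos 2 ('k') with pos 5 ('k'): match
  Compare pos 3 ('m') with pos 4 ('m'): match
Result: palindrome

1


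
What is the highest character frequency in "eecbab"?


Input: eecbab
Character counts:
  'a': 1
  'b': 2
  'c': 1
  'e': 2
Maximum frequency: 2

2


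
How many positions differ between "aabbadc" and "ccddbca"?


Comparing "aabbadc" and "ccddbca" position by position:
  Position 0: 'a' vs 'c' => DIFFER
  Position 1: 'a' vs 'c' => DIFFER
  Position 2: 'b' vs 'd' => DIFFER
  Position 3: 'b' vs 'd' => DIFFER
  Position 4: 'a' vs 'b' => DIFFER
  Position 5: 'd' vs 'c' => DIFFER
  Position 6: 'c' vs 'a' => DIFFER
Positions that differ: 7

7


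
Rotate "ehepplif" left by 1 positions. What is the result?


Input: "ehepplif", rotate left by 1
First 1 characters: "e"
Remaining characters: "hepplif"
Concatenate remaining + first: "hepplif" + "e" = "hepplife"

hepplife


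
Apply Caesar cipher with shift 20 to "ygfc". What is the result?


Caesar cipher: shift "ygfc" by 20
  'y' (pos 24) + 20 = pos 18 = 's'
  'g' (pos 6) + 20 = pos 0 = 'a'
  'f' (pos 5) + 20 = pos 25 = 'z'
  'c' (pos 2) + 20 = pos 22 = 'w'
Result: sazw

sazw


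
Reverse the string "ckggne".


Input: ckggne
Reading characters right to left:
  Position 5: 'e'
  Position 4: 'n'
  Position 3: 'g'
  Position 2: 'g'
  Position 1: 'k'
  Position 0: 'c'
Reversed: enggkc

enggkc


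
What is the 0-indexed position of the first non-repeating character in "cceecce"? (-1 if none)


Input: cceecce
Character frequencies:
  'c': 4
  'e': 3
Scanning left to right for freq == 1:
  Position 0 ('c'): freq=4, skip
  Position 1 ('c'): freq=4, skip
  Position 2 ('e'): freq=3, skip
  Position 3 ('e'): freq=3, skip
  Position 4 ('c'): freq=4, skip
  Position 5 ('c'): freq=4, skip
  Position 6 ('e'): freq=3, skip
  No unique character found => answer = -1

-1


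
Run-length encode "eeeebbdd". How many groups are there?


Input: eeeebbdd
Scanning for consecutive runs:
  Group 1: 'e' x 4 (positions 0-3)
  Group 2: 'b' x 2 (positions 4-5)
  Group 3: 'd' x 2 (positions 6-7)
Total groups: 3

3


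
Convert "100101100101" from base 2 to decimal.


Input: "100101100101" in base 2
Positional expansion:
  Digit '1' (value 1) x 2^11 = 2048
  Digit '0' (value 0) x 2^10 = 0
  Digit '0' (value 0) x 2^9 = 0
  Digit '1' (value 1) x 2^8 = 256
  Digit '0' (value 0) x 2^7 = 0
  Digit '1' (value 1) x 2^6 = 64
  Digit '1' (value 1) x 2^5 = 32
  Digit '0' (value 0) x 2^4 = 0
  Digit '0' (value 0) x 2^3 = 0
  Digit '1' (value 1) x 2^2 = 4
  Digit '0' (value 0) x 2^1 = 0
  Digit '1' (value 1) x 2^0 = 1
Sum = 2405

2405


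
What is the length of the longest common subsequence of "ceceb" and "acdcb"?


LCS of "ceceb" and "acdcb"
DP table:
           a    c    d    c    b
      0    0    0    0    0    0
  c   0    0    1    1    1    1
  e   0    0    1    1    1    1
  c   0    0    1    1    2    2
  e   0    0    1    1    2    2
  b   0    0    1    1    2    3
LCS length = dp[5][5] = 3

3


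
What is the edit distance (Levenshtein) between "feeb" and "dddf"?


Computing edit distance: "feeb" -> "dddf"
DP table:
           d    d    d    f
      0    1    2    3    4
  f   1    1    2    3    3
  e   2    2    2    3    4
  e   3    3    3    3    4
  b   4    4    4    4    4
Edit distance = dp[4][4] = 4

4


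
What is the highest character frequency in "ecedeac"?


Input: ecedeac
Character counts:
  'a': 1
  'c': 2
  'd': 1
  'e': 3
Maximum frequency: 3

3


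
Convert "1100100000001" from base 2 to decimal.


Input: "1100100000001" in base 2
Positional expansion:
  Digit '1' (value 1) x 2^12 = 4096
  Digit '1' (value 1) x 2^11 = 2048
  Digit '0' (value 0) x 2^10 = 0
  Digit '0' (value 0) x 2^9 = 0
  Digit '1' (value 1) x 2^8 = 256
  Digit '0' (value 0) x 2^7 = 0
  Digit '0' (value 0) x 2^6 = 0
  Digit '0' (value 0) x 2^5 = 0
  Digit '0' (value 0) x 2^4 = 0
  Digit '0' (value 0) x 2^3 = 0
  Digit '0' (value 0) x 2^2 = 0
  Digit '0' (value 0) x 2^1 = 0
  Digit '1' (value 1) x 2^0 = 1
Sum = 6401

6401


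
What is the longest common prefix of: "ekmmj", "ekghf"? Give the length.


Words: ekmmj, ekghf
  Position 0: all 'e' => match
  Position 1: all 'k' => match
  Position 2: ('m', 'g') => mismatch, stop
LCP = "ek" (length 2)

2


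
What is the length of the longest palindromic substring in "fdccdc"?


Input: "fdccdc"
Checking substrings for palindromes:
  [1:5] "dccd" (len 4) => palindrome
  [3:6] "cdc" (len 3) => palindrome
  [2:4] "cc" (len 2) => palindrome
Longest palindromic substring: "dccd" with length 4

4


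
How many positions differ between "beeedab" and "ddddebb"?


Comparing "beeedab" and "ddddebb" position by position:
  Position 0: 'b' vs 'd' => DIFFER
  Position 1: 'e' vs 'd' => DIFFER
  Position 2: 'e' vs 'd' => DIFFER
  Position 3: 'e' vs 'd' => DIFFER
  Position 4: 'd' vs 'e' => DIFFER
  Position 5: 'a' vs 'b' => DIFFER
  Position 6: 'b' vs 'b' => same
Positions that differ: 6

6


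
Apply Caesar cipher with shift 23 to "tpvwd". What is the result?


Caesar cipher: shift "tpvwd" by 23
  't' (pos 19) + 23 = pos 16 = 'q'
  'p' (pos 15) + 23 = pos 12 = 'm'
  'v' (pos 21) + 23 = pos 18 = 's'
  'w' (pos 22) + 23 = pos 19 = 't'
  'd' (pos 3) + 23 = pos 0 = 'a'
Result: qmsta

qmsta


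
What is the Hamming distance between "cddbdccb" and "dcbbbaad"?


Comparing "cddbdccb" and "dcbbbaad" position by position:
  Position 0: 'c' vs 'd' => differ
  Position 1: 'd' vs 'c' => differ
  Position 2: 'd' vs 'b' => differ
  Position 3: 'b' vs 'b' => same
  Position 4: 'd' vs 'b' => differ
  Position 5: 'c' vs 'a' => differ
  Position 6: 'c' vs 'a' => differ
  Position 7: 'b' vs 'd' => differ
Total differences (Hamming distance): 7

7


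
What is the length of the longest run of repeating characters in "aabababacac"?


Input: "aabababacac"
Scanning for longest run:
  Position 1 ('a'): continues run of 'a', length=2
  Position 2 ('b'): new char, reset run to 1
  Position 3 ('a'): new char, reset run to 1
  Position 4 ('b'): new char, reset run to 1
  Position 5 ('a'): new char, reset run to 1
  Position 6 ('b'): new char, reset run to 1
  Position 7 ('a'): new char, reset run to 1
  Position 8 ('c'): new char, reset run to 1
  Position 9 ('a'): new char, reset run to 1
  Position 10 ('c'): new char, reset run to 1
Longest run: 'a' with length 2

2


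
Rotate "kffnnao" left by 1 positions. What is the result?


Input: "kffnnao", rotate left by 1
First 1 characters: "k"
Remaining characters: "ffnnao"
Concatenate remaining + first: "ffnnao" + "k" = "ffnnaok"

ffnnaok


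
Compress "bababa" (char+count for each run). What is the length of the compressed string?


Input: bababa
Runs:
  'b' x 1 => "b1"
  'a' x 1 => "a1"
  'b' x 1 => "b1"
  'a' x 1 => "a1"
  'b' x 1 => "b1"
  'a' x 1 => "a1"
Compressed: "b1a1b1a1b1a1"
Compressed length: 12

12


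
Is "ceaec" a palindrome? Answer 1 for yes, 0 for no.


Input: ceaec
Reversed: ceaec
  Compare pos 0 ('c') with pos 4 ('c'): match
  Compare pos 1 ('e') with pos 3 ('e'): match
Result: palindrome

1


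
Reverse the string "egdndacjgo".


Input: egdndacjgo
Reading characters right to left:
  Position 9: 'o'
  Position 8: 'g'
  Position 7: 'j'
  Position 6: 'c'
  Position 5: 'a'
  Position 4: 'd'
  Position 3: 'n'
  Position 2: 'd'
  Position 1: 'g'
  Position 0: 'e'
Reversed: ogjcadndge

ogjcadndge


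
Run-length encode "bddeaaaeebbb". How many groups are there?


Input: bddeaaaeebbb
Scanning for consecutive runs:
  Group 1: 'b' x 1 (positions 0-0)
  Group 2: 'd' x 2 (positions 1-2)
  Group 3: 'e' x 1 (positions 3-3)
  Group 4: 'a' x 3 (positions 4-6)
  Group 5: 'e' x 2 (positions 7-8)
  Group 6: 'b' x 3 (positions 9-11)
Total groups: 6

6


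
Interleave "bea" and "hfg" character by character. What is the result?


Interleaving "bea" and "hfg":
  Position 0: 'b' from first, 'h' from second => "bh"
  Position 1: 'e' from first, 'f' from second => "ef"
  Position 2: 'a' from first, 'g' from second => "ag"
Result: bhefag

bhefag


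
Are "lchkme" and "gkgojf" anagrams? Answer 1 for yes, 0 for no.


Strings: "lchkme", "gkgojf"
Sorted first:  cehklm
Sorted second: fggjko
Differ at position 0: 'c' vs 'f' => not anagrams

0


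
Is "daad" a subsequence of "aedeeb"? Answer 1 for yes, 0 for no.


Check if "daad" is a subsequence of "aedeeb"
Greedy scan:
  Position 0 ('a'): no match needed
  Position 1 ('e'): no match needed
  Position 2 ('d'): matches sub[0] = 'd'
  Position 3 ('e'): no match needed
  Position 4 ('e'): no match needed
  Position 5 ('b'): no match needed
Only matched 1/4 characters => not a subsequence

0


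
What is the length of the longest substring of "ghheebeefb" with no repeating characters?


Input: "ghheebeefb"
Sliding window (track last position of each char):
  Position 0 ('g'): window [0,0] length 1 -- new best
  Position 1 ('h'): window [0,1] length 2 -- new best
  Position 2 ('h'): repeat (last at 1), move window start to 2
  Position 2 ('h'): window [2,2] length 1
  Position 3 ('e'): window [2,3] length 2
  Position 4 ('e'): repeat (last at 3), move window start to 4
  Position 4 ('e'): window [4,4] length 1
  Position 5 ('b'): window [4,5] length 2
  Position 6 ('e'): repeat (last at 4), move window start to 5
  Position 6 ('e'): window [5,6] length 2
  Position 7 ('e'): repeat (last at 6), move window start to 7
  Position 7 ('e'): window [7,7] length 1
  Position 8 ('f'): window [7,8] length 2
  Position 9 ('b'): window [7,9] length 3 -- new best
Longest substring with no repeats: "efb" with length 3

3


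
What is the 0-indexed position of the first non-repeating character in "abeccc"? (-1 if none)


Input: abeccc
Character frequencies:
  'a': 1
  'b': 1
  'c': 3
  'e': 1
Scanning left to right for freq == 1:
  Position 0 ('a'): unique! => answer = 0

0


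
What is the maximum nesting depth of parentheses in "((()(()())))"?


Input: "((()(()())))"
Tracking depth:
  Position 0 '(': depth becomes 1
  Position 1 '(': depth becomes 2
  Position 2 '(': depth becomes 3
  Position 3 ')': depth becomes 2
  Position 4 '(': depth becomes 3
  Position 5 '(': depth becomes 4
  Position 6 ')': depth becomes 3
  Position 7 '(': depth becomes 4
  Position 8 ')': depth becomes 3
  Position 9 ')': depth becomes 2
  Position 10 ')': depth becomes 1
  Position 11 ')': depth becomes 0
Maximum depth reached: 4

4


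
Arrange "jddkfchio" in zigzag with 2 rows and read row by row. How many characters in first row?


Zigzag "jddkfchio" into 2 rows:
Placing characters:
  'j' => row 0
  'd' => row 1
  'd' => row 0
  'k' => row 1
  'f' => row 0
  'c' => row 1
  'h' => row 0
  'i' => row 1
  'o' => row 0
Rows:
  Row 0: "jdfho"
  Row 1: "dkci"
First row length: 5

5


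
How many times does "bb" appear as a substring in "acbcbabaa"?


Searching for "bb" in "acbcbabaa"
Scanning each position:
  Position 0: "ac" => no
  Position 1: "cb" => no
  Position 2: "bc" => no
  Position 3: "cb" => no
  Position 4: "ba" => no
  Position 5: "ab" => no
  Position 6: "ba" => no
  Position 7: "aa" => no
Total occurrences: 0

0


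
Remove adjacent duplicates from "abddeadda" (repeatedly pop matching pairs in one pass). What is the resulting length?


Input: abddeadda
Stack-based adjacent duplicate removal:
  Read 'a': push. Stack: a
  Read 'b': push. Stack: ab
  Read 'd': push. Stack: abd
  Read 'd': matches stack top 'd' => pop. Stack: ab
  Read 'e': push. Stack: abe
  Read 'a': push. Stack: abea
  Read 'd': push. Stack: abead
  Read 'd': matches stack top 'd' => pop. Stack: abea
  Read 'a': matches stack top 'a' => pop. Stack: abe
Final stack: "abe" (length 3)

3


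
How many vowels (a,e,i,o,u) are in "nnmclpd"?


Input: nnmclpd
Checking each character:
  'n' at position 0: consonant
  'n' at position 1: consonant
  'm' at position 2: consonant
  'c' at position 3: consonant
  'l' at position 4: consonant
  'p' at position 5: consonant
  'd' at position 6: consonant
Total vowels: 0

0


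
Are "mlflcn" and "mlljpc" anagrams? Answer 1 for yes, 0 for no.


Strings: "mlflcn", "mlljpc"
Sorted first:  cfllmn
Sorted second: cjllmp
Differ at position 1: 'f' vs 'j' => not anagrams

0


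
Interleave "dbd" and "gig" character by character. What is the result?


Interleaving "dbd" and "gig":
  Position 0: 'd' from first, 'g' from second => "dg"
  Position 1: 'b' from first, 'i' from second => "bi"
  Position 2: 'd' from first, 'g' from second => "dg"
Result: dgbidg

dgbidg


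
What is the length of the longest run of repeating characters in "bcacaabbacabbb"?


Input: "bcacaabbacabbb"
Scanning for longest run:
  Position 1 ('c'): new char, reset run to 1
  Position 2 ('a'): new char, reset run to 1
  Position 3 ('c'): new char, reset run to 1
  Position 4 ('a'): new char, reset run to 1
  Position 5 ('a'): continues run of 'a', length=2
  Position 6 ('b'): new char, reset run to 1
  Position 7 ('b'): continues run of 'b', length=2
  Position 8 ('a'): new char, reset run to 1
  Position 9 ('c'): new char, reset run to 1
  Position 10 ('a'): new char, reset run to 1
  Position 11 ('b'): new char, reset run to 1
  Position 12 ('b'): continues run of 'b', length=2
  Position 13 ('b'): continues run of 'b', length=3
Longest run: 'b' with length 3

3


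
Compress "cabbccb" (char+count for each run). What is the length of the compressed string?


Input: cabbccb
Runs:
  'c' x 1 => "c1"
  'a' x 1 => "a1"
  'b' x 2 => "b2"
  'c' x 2 => "c2"
  'b' x 1 => "b1"
Compressed: "c1a1b2c2b1"
Compressed length: 10

10


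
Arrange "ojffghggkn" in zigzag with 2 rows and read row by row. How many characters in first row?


Zigzag "ojffghggkn" into 2 rows:
Placing characters:
  'o' => row 0
  'j' => row 1
  'f' => row 0
  'f' => row 1
  'g' => row 0
  'h' => row 1
  'g' => row 0
  'g' => row 1
  'k' => row 0
  'n' => row 1
Rows:
  Row 0: "ofggk"
  Row 1: "jfhgn"
First row length: 5

5


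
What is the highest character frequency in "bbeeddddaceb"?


Input: bbeeddddaceb
Character counts:
  'a': 1
  'b': 3
  'c': 1
  'd': 4
  'e': 3
Maximum frequency: 4

4


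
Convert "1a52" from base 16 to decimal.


Input: "1a52" in base 16
Positional expansion:
  Digit '1' (value 1) x 16^3 = 4096
  Digit 'a' (value 10) x 16^2 = 2560
  Digit '5' (value 5) x 16^1 = 80
  Digit '2' (value 2) x 16^0 = 2
Sum = 6738

6738


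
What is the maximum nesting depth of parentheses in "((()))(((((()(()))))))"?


Input: "((()))(((((()(()))))))"
Tracking depth:
  Position 0 '(': depth becomes 1
  Position 1 '(': depth becomes 2
  Position 2 '(': depth becomes 3
  Position 3 ')': depth becomes 2
  Position 4 ')': depth becomes 1
  Position 5 ')': depth becomes 0
  Position 6 '(': depth becomes 1
  Position 7 '(': depth becomes 2
  Position 8 '(': depth becomes 3
  Position 9 '(': depth becomes 4
  Position 10 '(': depth becomes 5
  Position 11 '(': depth becomes 6
  Position 12 ')': depth becomes 5
  Position 13 '(': depth becomes 6
  Position 14 '(': depth becomes 7
  Position 15 ')': depth becomes 6
  Position 16 ')': depth becomes 5
  Position 17 ')': depth becomes 4
  Position 18 ')': depth becomes 3
  Position 19 ')': depth becomes 2
  Position 20 ')': depth becomes 1
  Position 21 ')': depth becomes 0
Maximum depth reached: 7

7


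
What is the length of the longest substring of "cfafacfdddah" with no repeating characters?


Input: "cfafacfdddah"
Sliding window (track last position of each char):
  Position 0 ('c'): window [0,0] length 1 -- new best
  Position 1 ('f'): window [0,1] length 2 -- new best
  Position 2 ('a'): window [0,2] length 3 -- new best
  Position 3 ('f'): repeat (last at 1), move window start to 2
  Position 3 ('f'): window [2,3] length 2
  Position 4 ('a'): repeat (last at 2), move window start to 3
  Position 4 ('a'): window [3,4] length 2
  Position 5 ('c'): window [3,5] length 3
  Position 6 ('f'): repeat (last at 3), move window start to 4
  Position 6 ('f'): window [4,6] length 3
  Position 7 ('d'): window [4,7] length 4 -- new best
  Position 8 ('d'): repeat (last at 7), move window start to 8
  Position 8 ('d'): window [8,8] length 1
  Position 9 ('d'): repeat (last at 8), move window start to 9
  Position 9 ('d'): window [9,9] length 1
  Position 10 ('a'): window [9,10] length 2
  Position 11 ('h'): window [9,11] length 3
Longest substring with no repeats: "acfd" with length 4

4


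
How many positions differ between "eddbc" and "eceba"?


Comparing "eddbc" and "eceba" position by position:
  Position 0: 'e' vs 'e' => same
  Position 1: 'd' vs 'c' => DIFFER
  Position 2: 'd' vs 'e' => DIFFER
  Position 3: 'b' vs 'b' => same
  Position 4: 'c' vs 'a' => DIFFER
Positions that differ: 3

3


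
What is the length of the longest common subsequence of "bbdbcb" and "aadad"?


LCS of "bbdbcb" and "aadad"
DP table:
           a    a    d    a    d
      0    0    0    0    0    0
  b   0    0    0    0    0    0
  b   0    0    0    0    0    0
  d   0    0    0    1    1    1
  b   0    0    0    1    1    1
  c   0    0    0    1    1    1
  b   0    0    0    1    1    1
LCS length = dp[6][5] = 1

1


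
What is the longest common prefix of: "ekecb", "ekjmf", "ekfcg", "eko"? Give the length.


Words: ekecb, ekjmf, ekfcg, eko
  Position 0: all 'e' => match
  Position 1: all 'k' => match
  Position 2: ('e', 'j', 'f', 'o') => mismatch, stop
LCP = "ek" (length 2)

2


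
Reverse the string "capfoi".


Input: capfoi
Reading characters right to left:
  Position 5: 'i'
  Position 4: 'o'
  Position 3: 'f'
  Position 2: 'p'
  Position 1: 'a'
  Position 0: 'c'
Reversed: iofpac

iofpac


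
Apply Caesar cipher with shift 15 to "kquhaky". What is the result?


Caesar cipher: shift "kquhaky" by 15
  'k' (pos 10) + 15 = pos 25 = 'z'
  'q' (pos 16) + 15 = pos 5 = 'f'
  'u' (pos 20) + 15 = pos 9 = 'j'
  'h' (pos 7) + 15 = pos 22 = 'w'
  'a' (pos 0) + 15 = pos 15 = 'p'
  'k' (pos 10) + 15 = pos 25 = 'z'
  'y' (pos 24) + 15 = pos 13 = 'n'
Result: zfjwpzn

zfjwpzn


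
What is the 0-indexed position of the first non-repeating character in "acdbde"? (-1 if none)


Input: acdbde
Character frequencies:
  'a': 1
  'b': 1
  'c': 1
  'd': 2
  'e': 1
Scanning left to right for freq == 1:
  Position 0 ('a'): unique! => answer = 0

0


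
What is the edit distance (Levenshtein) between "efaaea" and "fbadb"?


Computing edit distance: "efaaea" -> "fbadb"
DP table:
           f    b    a    d    b
      0    1    2    3    4    5
  e   1    1    2    3    4    5
  f   2    1    2    3    4    5
  a   3    2    2    2    3    4
  a   4    3    3    2    3    4
  e   5    4    4    3    3    4
  a   6    5    5    4    4    4
Edit distance = dp[6][5] = 4

4


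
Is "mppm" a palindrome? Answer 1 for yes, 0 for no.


Input: mppm
Reversed: mppm
  Compare pos 0 ('m') with pos 3 ('m'): match
  Compare pos 1 ('p') with pos 2 ('p'): match
Result: palindrome

1


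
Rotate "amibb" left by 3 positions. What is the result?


Input: "amibb", rotate left by 3
First 3 characters: "ami"
Remaining characters: "bb"
Concatenate remaining + first: "bb" + "ami" = "bbami"

bbami


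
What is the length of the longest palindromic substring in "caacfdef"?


Input: "caacfdef"
Checking substrings for palindromes:
  [0:4] "caac" (len 4) => palindrome
  [1:3] "aa" (len 2) => palindrome
Longest palindromic substring: "caac" with length 4

4


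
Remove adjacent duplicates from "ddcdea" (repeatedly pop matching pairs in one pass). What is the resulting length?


Input: ddcdea
Stack-based adjacent duplicate removal:
  Read 'd': push. Stack: d
  Read 'd': matches stack top 'd' => pop. Stack: (empty)
  Read 'c': push. Stack: c
  Read 'd': push. Stack: cd
  Read 'e': push. Stack: cde
  Read 'a': push. Stack: cdea
Final stack: "cdea" (length 4)

4


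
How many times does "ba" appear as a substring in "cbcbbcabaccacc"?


Searching for "ba" in "cbcbbcabaccacc"
Scanning each position:
  Position 0: "cb" => no
  Position 1: "bc" => no
  Position 2: "cb" => no
  Position 3: "bb" => no
  Position 4: "bc" => no
  Position 5: "ca" => no
  Position 6: "ab" => no
  Position 7: "ba" => MATCH
  Position 8: "ac" => no
  Position 9: "cc" => no
  Position 10: "ca" => no
  Position 11: "ac" => no
  Position 12: "cc" => no
Total occurrences: 1

1
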